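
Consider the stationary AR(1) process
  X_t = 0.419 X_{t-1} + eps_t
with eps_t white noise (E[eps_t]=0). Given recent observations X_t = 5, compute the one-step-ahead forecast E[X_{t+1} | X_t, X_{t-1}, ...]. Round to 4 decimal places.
E[X_{t+1} \mid \mathcal F_t] = 2.0950

For an AR(p) model X_t = c + sum_i phi_i X_{t-i} + eps_t, the
one-step-ahead conditional mean is
  E[X_{t+1} | X_t, ...] = c + sum_i phi_i X_{t+1-i}.
Substitute known values:
  E[X_{t+1} | ...] = (0.419) * (5)
                   = 2.0950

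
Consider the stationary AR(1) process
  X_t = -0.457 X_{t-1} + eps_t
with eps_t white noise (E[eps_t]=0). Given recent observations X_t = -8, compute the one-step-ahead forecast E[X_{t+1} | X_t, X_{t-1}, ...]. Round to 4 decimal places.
E[X_{t+1} \mid \mathcal F_t] = 3.6560

For an AR(p) model X_t = c + sum_i phi_i X_{t-i} + eps_t, the
one-step-ahead conditional mean is
  E[X_{t+1} | X_t, ...] = c + sum_i phi_i X_{t+1-i}.
Substitute known values:
  E[X_{t+1} | ...] = (-0.457) * (-8)
                   = 3.6560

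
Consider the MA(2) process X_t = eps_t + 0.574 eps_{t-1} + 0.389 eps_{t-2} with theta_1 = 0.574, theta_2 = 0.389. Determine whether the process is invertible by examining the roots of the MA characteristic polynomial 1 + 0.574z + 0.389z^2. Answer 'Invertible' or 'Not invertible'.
\text{Invertible}

The MA(q) characteristic polynomial is P(z) = 1 + 0.574z + 0.389z^2.
Invertibility requires all roots to lie outside the unit circle, i.e. |z| > 1 for every root.
Set 1 + (0.574) z + (0.389) z^2 = 0, i.e. a z^2 + b z + c = 0 with a = 0.389, b = 0.574, c = 1.
Discriminant D = b^2 - 4ac = (0.574)^2 - 4*(0.389)*1 = 0.329476 - (1.556) = -1.226524.
D < 0, so the roots are the complex-conjugate pair z = (-b +/- i sqrt(-D)) / (2a) = -0.7378 +/- 1.4235i.
For a conjugate pair |z|^2 = z * conj(z) = (product of roots) = c/a = 1/(0.389) = 2.570694, so |z| = sqrt(2.570694) = 1.6033 for both roots.
Moduli of all roots: 1.6033, 1.6033.
All moduli strictly greater than 1? Yes.
Verdict: Invertible.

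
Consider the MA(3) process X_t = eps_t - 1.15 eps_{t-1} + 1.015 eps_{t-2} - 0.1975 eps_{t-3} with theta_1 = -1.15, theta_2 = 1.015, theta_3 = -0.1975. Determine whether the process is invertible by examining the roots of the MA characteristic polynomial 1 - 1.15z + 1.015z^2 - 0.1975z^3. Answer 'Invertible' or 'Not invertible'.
\text{Invertible}

The MA(q) characteristic polynomial is P(z) = 1 - 1.15z + 1.015z^2 - 0.1975z^3.
Invertibility requires all roots to lie outside the unit circle, i.e. |z| > 1 for every root.
Degree 3: look for a simple real root z0 first, then factor out (1 - z/z0) and solve the remaining quadratic.
Testing z0 = 4: P(4) = 1 + (-1.15)(4) + (1.015)(4)^2 + (-0.1975)(4)^3
  = 1 + (-4.6) + (16.24) + (-12.64) = 0.  So z_0 = 4 is a root, |z_0| = 4.
Divide out the factor (1 - 0.25 z) = (1 - z/z0) (since 1/z0 = 0.25):
  P(z) = (1 - 0.25 z)(1 + (-0.9) z + (0.79) z^2)
  [check: z-coef -0.9 - (0.25) = -1.15; z^2-coef 0.79 - (0.25)(-0.9) = 1.015; z^3-coef -(0.25)(0.79) = -0.1975.]
Remaining roots from the quadratic factor 1 + (-0.9) z + (0.79) z^2:
  Set 1 + (-0.9) z + (0.79) z^2 = 0, i.e. a z^2 + b z + c = 0 with a = 0.79, b = -0.9, c = 1.
  Discriminant D = b^2 - 4ac = (-0.9)^2 - 4*(0.79)*1 = 0.81 - (3.16) = -2.35.
  D < 0, so the roots are the complex-conjugate pair z = (-b +/- i sqrt(-D)) / (2a) = 0.5696 +/- 0.9702i.
  For a conjugate pair |z|^2 = z * conj(z) = (product of roots) = c/a = 1/(0.79) = 1.265823, so |z| = sqrt(1.265823) = 1.1251 for both roots.
Moduli of all roots: 4.0000, 1.1251, 1.1251.
All moduli strictly greater than 1? Yes.
Verdict: Invertible.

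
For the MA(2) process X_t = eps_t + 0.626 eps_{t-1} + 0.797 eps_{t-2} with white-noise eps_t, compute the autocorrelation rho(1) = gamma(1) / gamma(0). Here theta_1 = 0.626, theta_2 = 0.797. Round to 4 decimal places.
\rho(1) = 0.5549

For an MA(q) process with theta_0 = 1, the autocovariance is
  gamma(k) = sigma^2 * sum_{i=0..q-k} theta_i * theta_{i+k},
and rho(k) = gamma(k) / gamma(0). Sigma^2 cancels.
  numerator   = (1)*(0.626) + (0.626)*(0.797) = 1.124922.
  denominator = (1)^2 + (0.626)^2 + (0.797)^2 = 2.027085.
  rho(1) = 1.124922 / 2.027085 = 0.5549.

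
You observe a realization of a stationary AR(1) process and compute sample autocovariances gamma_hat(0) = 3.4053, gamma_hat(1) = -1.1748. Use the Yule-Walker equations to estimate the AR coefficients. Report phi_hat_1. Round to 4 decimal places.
\hat\phi_{1} = -0.3450

The Yule-Walker equations for an AR(p) process read, in matrix form,
  Gamma_p phi = r_p,   with   (Gamma_p)_{ij} = gamma(|i - j|),
                       (r_p)_i = gamma(i),   i,j = 1..p.
Substitute the sample gammas (Toeplitz matrix and right-hand side of size 1):
  Gamma_p = [[3.4053]]
  r_p     = [-1.1748]
With p = 1 this is the single equation gamma(0) phi_1 = gamma(1):
  phi_hat_1 = gamma(1) / gamma(0) = -1.1748 / 3.4053 = -0.3450.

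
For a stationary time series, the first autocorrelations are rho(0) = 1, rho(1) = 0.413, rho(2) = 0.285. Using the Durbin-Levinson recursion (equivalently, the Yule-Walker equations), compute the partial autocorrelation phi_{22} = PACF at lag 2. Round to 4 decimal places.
\phi_{22} = 0.1380

The PACF at lag k is phi_{kk}, the last component of the solution
to the Yule-Walker system G_k phi = r_k where
  (G_k)_{ij} = rho(|i - j|), (r_k)_i = rho(i), i,j = 1..k.
Equivalently, Durbin-Levinson gives phi_{kk} iteratively:
  phi_{11} = rho(1)
  phi_{kk} = [rho(k) - sum_{j=1..k-1} phi_{k-1,j} rho(k-j)]
            / [1 - sum_{j=1..k-1} phi_{k-1,j} rho(j)],
  phi_{k,j} = phi_{k-1,j} - phi_{kk} phi_{k-1,k-j},  j = 1..k-1.
Step k = 1:
  phi_11 = rho(1) = 0.413.
Step k = 2:
  phi_22 = [rho(2) - phi_11 rho(1)] / [1 - phi_11 rho(1)] = [0.285 - (0.413)(0.413)] / [1 - (0.413)(0.413)]
         = 0.114431 / 0.829431 = 0.138.
Therefore phi_{22} = 0.1380.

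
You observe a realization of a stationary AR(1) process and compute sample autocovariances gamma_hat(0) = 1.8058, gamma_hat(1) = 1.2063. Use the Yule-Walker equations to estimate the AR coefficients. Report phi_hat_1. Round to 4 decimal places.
\hat\phi_{1} = 0.6680

The Yule-Walker equations for an AR(p) process read, in matrix form,
  Gamma_p phi = r_p,   with   (Gamma_p)_{ij} = gamma(|i - j|),
                       (r_p)_i = gamma(i),   i,j = 1..p.
Substitute the sample gammas (Toeplitz matrix and right-hand side of size 1):
  Gamma_p = [[1.8058]]
  r_p     = [1.2063]
With p = 1 this is the single equation gamma(0) phi_1 = gamma(1):
  phi_hat_1 = gamma(1) / gamma(0) = 1.2063 / 1.8058 = 0.6680.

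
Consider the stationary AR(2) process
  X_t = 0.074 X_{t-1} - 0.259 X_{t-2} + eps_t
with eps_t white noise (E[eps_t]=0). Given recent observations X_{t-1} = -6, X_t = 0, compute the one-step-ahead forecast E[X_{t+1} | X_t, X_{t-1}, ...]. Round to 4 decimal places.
E[X_{t+1} \mid \mathcal F_t] = 1.5540

For an AR(p) model X_t = c + sum_i phi_i X_{t-i} + eps_t, the
one-step-ahead conditional mean is
  E[X_{t+1} | X_t, ...] = c + sum_i phi_i X_{t+1-i}.
Substitute known values:
  E[X_{t+1} | ...] = (0.074) * (0) + (-0.259) * (-6)
                   = 1.5540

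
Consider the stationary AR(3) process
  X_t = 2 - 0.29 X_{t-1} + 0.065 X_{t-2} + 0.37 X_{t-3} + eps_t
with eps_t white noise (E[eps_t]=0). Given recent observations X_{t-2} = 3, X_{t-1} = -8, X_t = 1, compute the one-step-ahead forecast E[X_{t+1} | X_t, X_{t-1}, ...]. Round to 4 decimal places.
E[X_{t+1} \mid \mathcal F_t] = 2.3000

For an AR(p) model X_t = c + sum_i phi_i X_{t-i} + eps_t, the
one-step-ahead conditional mean is
  E[X_{t+1} | X_t, ...] = c + sum_i phi_i X_{t+1-i}.
Substitute known values:
  E[X_{t+1} | ...] = 2 + (-0.29) * (1) + (0.065) * (-8) + (0.37) * (3)
                   = 2.3000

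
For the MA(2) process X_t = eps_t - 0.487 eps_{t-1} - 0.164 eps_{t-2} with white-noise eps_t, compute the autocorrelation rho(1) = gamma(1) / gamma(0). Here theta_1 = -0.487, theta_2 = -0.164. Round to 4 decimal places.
\rho(1) = -0.3221

For an MA(q) process with theta_0 = 1, the autocovariance is
  gamma(k) = sigma^2 * sum_{i=0..q-k} theta_i * theta_{i+k},
and rho(k) = gamma(k) / gamma(0). Sigma^2 cancels.
  numerator   = (1)*(-0.487) + (-0.487)*(-0.164) = -0.407132.
  denominator = (1)^2 + (-0.487)^2 + (-0.164)^2 = 1.264065.
  rho(1) = -0.407132 / 1.264065 = -0.3221.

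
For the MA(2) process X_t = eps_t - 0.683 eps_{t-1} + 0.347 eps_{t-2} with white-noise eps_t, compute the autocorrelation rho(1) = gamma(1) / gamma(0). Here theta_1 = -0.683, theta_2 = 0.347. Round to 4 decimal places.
\rho(1) = -0.5797

For an MA(q) process with theta_0 = 1, the autocovariance is
  gamma(k) = sigma^2 * sum_{i=0..q-k} theta_i * theta_{i+k},
and rho(k) = gamma(k) / gamma(0). Sigma^2 cancels.
  numerator   = (1)*(-0.683) + (-0.683)*(0.347) = -0.920001.
  denominator = (1)^2 + (-0.683)^2 + (0.347)^2 = 1.586898.
  rho(1) = -0.920001 / 1.586898 = -0.5797.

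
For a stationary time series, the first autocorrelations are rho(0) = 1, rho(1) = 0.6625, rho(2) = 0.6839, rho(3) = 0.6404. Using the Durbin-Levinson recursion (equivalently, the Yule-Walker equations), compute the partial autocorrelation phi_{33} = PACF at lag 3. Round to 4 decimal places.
\phi_{33} = 0.2111

The PACF at lag k is phi_{kk}, the last component of the solution
to the Yule-Walker system G_k phi = r_k where
  (G_k)_{ij} = rho(|i - j|), (r_k)_i = rho(i), i,j = 1..k.
Equivalently, Durbin-Levinson gives phi_{kk} iteratively:
  phi_{11} = rho(1)
  phi_{kk} = [rho(k) - sum_{j=1..k-1} phi_{k-1,j} rho(k-j)]
            / [1 - sum_{j=1..k-1} phi_{k-1,j} rho(j)],
  phi_{k,j} = phi_{k-1,j} - phi_{kk} phi_{k-1,k-j},  j = 1..k-1.
Step k = 1:
  phi_11 = rho(1) = 0.6625.
Step k = 2:
  phi_22 = [rho(2) - phi_11 rho(1)] / [1 - phi_11 rho(1)] = [0.6839 - (0.6625)(0.6625)] / [1 - (0.6625)(0.6625)]
         = 0.24499375 / 0.56109375 = 0.436636.
  Update: phi_21 = phi_11 - phi_22 phi_11 = 0.6625 - (0.436636)(0.6625) = 0.373229.
Step k = 3:
  phi_33 = [rho(3) - phi_21 rho(2) - phi_22 rho(1)] / [1 - phi_21 rho(1) - phi_22 rho(2)]
    numerator   = 0.6404 - (0.373229)(0.6839) - (0.436636)(0.6625) = 0.09587757
    denominator = 1 - (0.373229)(0.6625) - (0.436636)(0.6839) = 0.45412065
  phi_33 = 0.09587757 / 0.45412065 = 0.2111.
Therefore phi_{33} = 0.2111.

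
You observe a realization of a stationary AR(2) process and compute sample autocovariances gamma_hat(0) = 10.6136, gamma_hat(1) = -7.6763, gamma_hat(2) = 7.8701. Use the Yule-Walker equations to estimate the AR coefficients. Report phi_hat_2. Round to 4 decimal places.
\hat\phi_{2} = 0.4580

The Yule-Walker equations for an AR(p) process read, in matrix form,
  Gamma_p phi = r_p,   with   (Gamma_p)_{ij} = gamma(|i - j|),
                       (r_p)_i = gamma(i),   i,j = 1..p.
Substitute the sample gammas (Toeplitz matrix and right-hand side of size 2):
  Gamma_p = [[10.6136, -7.6763], [-7.6763, 10.6136]]
  r_p     = [-7.6763, 7.8701]
Written out:
  10.6136 phi_1 - 7.6763 phi_2 = -7.6763
  -7.6763 phi_1 + 10.6136 phi_2 = 7.8701
Solve by Cramer's rule:
  det = gamma(0)^2 - gamma(1)^2 = (10.6136)^2 - (-7.6763)^2 = 112.64850496 - 58.92558169 = 53.72292327
  phi_hat_1 = [gamma(1) gamma(0) - gamma(1) gamma(2)] / det = [(-7.6763)(10.6136) - (-7.6763)(7.8701)] / 53.72292327 = -21.05992905 / 53.72292327 = -0.392
  phi_hat_2 = [gamma(0) gamma(2) - gamma(1)^2] / det = [(10.6136)(7.8701) - (-7.6763)^2] / 53.72292327 = 24.60451167 / 53.72292327 = 0.458
So phi_hat = [-0.3920, 0.4580].
Therefore phi_hat_2 = 0.4580.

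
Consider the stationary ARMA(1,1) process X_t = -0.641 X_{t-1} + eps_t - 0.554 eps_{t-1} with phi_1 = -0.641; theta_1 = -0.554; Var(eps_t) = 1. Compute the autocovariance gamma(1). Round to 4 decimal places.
\gamma(1) = -2.7488

Multiply the model equation by X_{t-k} and take expectations. With theta_0 = psi_0 = 1 and psi_j the MA(infinity) weights, this gives
  gamma(k) - sum_i phi_i gamma(k-i) = c_k,
  c_k = sigma^2 * sum_{j=k..q} theta_j psi_{j-k}   (c_k = 0 for k > q),
using gamma(-m) = gamma(m).
psi-weights needed (psi_j = theta_j + sum_i phi_i psi_{j-i}):
  psi_1 = theta_1 + phi_1 = -0.554 + (-0.641) = -1.195
Right-hand sides:
  c_0 = sigma^2 (1 + theta_1 psi_1) = 1 * (1 + (-0.554)(-1.195)) = 1 * 1.66203 = 1.66203
  c_1 = sigma^2 theta_1 = 1 * (-0.554) = -0.554
  c_2 = 0
Equations for k = 0 and k = 1 (AR order 1):
  gamma(0) = phi_1 gamma(1) + c_0
  gamma(1) = phi_1 gamma(0) + c_1
Substituting the second into the first: gamma(0) (1 - phi_1^2) = c_0 + phi_1 c_1, so
  gamma(0) = (c_0 + phi_1 c_1) / (1 - phi_1^2) = (1.66203 + (-0.641)(-0.554)) / (1 - (-0.641)^2) = 2.017144 / 0.589119 = 3.424001.
  gamma(1) = phi_1 gamma(0) + c_1 = (-0.641)(3.424001) + (-0.554) = -2.748785.
Therefore gamma(1) = -2.7488 (to 4 decimal places).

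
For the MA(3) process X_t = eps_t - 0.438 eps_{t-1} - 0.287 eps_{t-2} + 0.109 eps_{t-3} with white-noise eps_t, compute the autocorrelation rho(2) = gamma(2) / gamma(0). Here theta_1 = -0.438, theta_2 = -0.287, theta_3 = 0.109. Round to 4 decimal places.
\rho(2) = -0.2603

For an MA(q) process with theta_0 = 1, the autocovariance is
  gamma(k) = sigma^2 * sum_{i=0..q-k} theta_i * theta_{i+k},
and rho(k) = gamma(k) / gamma(0). Sigma^2 cancels.
  numerator   = (1)*(-0.287) + (-0.438)*(0.109) = -0.334742.
  denominator = (1)^2 + (-0.438)^2 + (-0.287)^2 + (0.109)^2 = 1.286094.
  rho(2) = -0.334742 / 1.286094 = -0.2603.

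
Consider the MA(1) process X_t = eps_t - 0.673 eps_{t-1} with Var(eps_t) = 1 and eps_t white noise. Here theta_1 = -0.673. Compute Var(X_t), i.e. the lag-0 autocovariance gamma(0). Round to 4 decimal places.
\gamma(0) = 1.4529

For an MA(q) process X_t = eps_t + sum_i theta_i eps_{t-i} with
Var(eps_t) = sigma^2, the variance is
  gamma(0) = sigma^2 * (1 + sum_i theta_i^2).
  sum_i theta_i^2 = (-0.673)^2 = 0.452929.
  gamma(0) = 1 * (1 + 0.452929) = 1 * 1.452929 = 1.452929, which rounds to 1.4529.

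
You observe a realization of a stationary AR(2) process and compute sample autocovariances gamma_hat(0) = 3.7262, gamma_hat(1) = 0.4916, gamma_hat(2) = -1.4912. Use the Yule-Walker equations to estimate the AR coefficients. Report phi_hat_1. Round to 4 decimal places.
\hat\phi_{1} = 0.1880

The Yule-Walker equations for an AR(p) process read, in matrix form,
  Gamma_p phi = r_p,   with   (Gamma_p)_{ij} = gamma(|i - j|),
                       (r_p)_i = gamma(i),   i,j = 1..p.
Substitute the sample gammas (Toeplitz matrix and right-hand side of size 2):
  Gamma_p = [[3.7262, 0.4916], [0.4916, 3.7262]]
  r_p     = [0.4916, -1.4912]
Written out:
  3.7262 phi_1 + 0.4916 phi_2 = 0.4916
  0.4916 phi_1 + 3.7262 phi_2 = -1.4912
Solve by Cramer's rule:
  det = gamma(0)^2 - gamma(1)^2 = (3.7262)^2 - (0.4916)^2 = 13.88456644 - 0.24167056 = 13.64289588
  phi_hat_1 = [gamma(1) gamma(0) - gamma(1) gamma(2)] / det = [(0.4916)(3.7262) - (0.4916)(-1.4912)] / 13.64289588 = 2.56487384 / 13.64289588 = 0.188
  phi_hat_2 = [gamma(0) gamma(2) - gamma(1)^2] / det = [(3.7262)(-1.4912) - (0.4916)^2] / 13.64289588 = -5.79818 / 13.64289588 = -0.425
So phi_hat = [0.1880, -0.4250].
Therefore phi_hat_1 = 0.1880.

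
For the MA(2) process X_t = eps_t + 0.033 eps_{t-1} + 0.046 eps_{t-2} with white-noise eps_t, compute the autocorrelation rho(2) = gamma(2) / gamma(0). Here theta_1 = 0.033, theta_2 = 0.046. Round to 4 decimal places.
\rho(2) = 0.0459

For an MA(q) process with theta_0 = 1, the autocovariance is
  gamma(k) = sigma^2 * sum_{i=0..q-k} theta_i * theta_{i+k},
and rho(k) = gamma(k) / gamma(0). Sigma^2 cancels.
  numerator   = (1)*(0.046) = 0.046.
  denominator = (1)^2 + (0.033)^2 + (0.046)^2 = 1.003205.
  rho(2) = 0.046 / 1.003205 = 0.0459.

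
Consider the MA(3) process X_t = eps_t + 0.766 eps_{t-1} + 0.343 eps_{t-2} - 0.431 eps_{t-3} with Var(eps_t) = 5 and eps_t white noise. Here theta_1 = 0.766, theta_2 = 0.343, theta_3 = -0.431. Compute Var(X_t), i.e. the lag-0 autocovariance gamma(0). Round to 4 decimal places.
\gamma(0) = 9.4508

For an MA(q) process X_t = eps_t + sum_i theta_i eps_{t-i} with
Var(eps_t) = sigma^2, the variance is
  gamma(0) = sigma^2 * (1 + sum_i theta_i^2).
  sum_i theta_i^2 = (0.766)^2 + (0.343)^2 + (-0.431)^2 = 0.586756 + 0.117649 + 0.185761 = 0.890166.
  gamma(0) = 5 * (1 + 0.890166) = 5 * 1.890166 = 9.45083, which rounds to 9.4508.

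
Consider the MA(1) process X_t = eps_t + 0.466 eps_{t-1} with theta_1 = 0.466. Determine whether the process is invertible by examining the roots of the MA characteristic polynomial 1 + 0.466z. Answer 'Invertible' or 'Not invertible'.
\text{Invertible}

The MA(q) characteristic polynomial is P(z) = 1 + 0.466z.
Invertibility requires all roots to lie outside the unit circle, i.e. |z| > 1 for every root.
This is linear in z: 1 + (0.466) z = 0  =>  z = -1/(0.466) = -2.145923,  |z| = 2.145923.
Moduli of all roots: 2.1459.
All moduli strictly greater than 1? Yes.
Verdict: Invertible.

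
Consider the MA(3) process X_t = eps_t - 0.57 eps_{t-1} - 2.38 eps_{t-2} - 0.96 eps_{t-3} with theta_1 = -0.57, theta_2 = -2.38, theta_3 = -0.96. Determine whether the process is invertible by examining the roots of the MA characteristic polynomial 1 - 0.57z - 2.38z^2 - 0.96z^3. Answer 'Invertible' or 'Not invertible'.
\text{Not invertible}

The MA(q) characteristic polynomial is P(z) = 1 - 0.57z - 2.38z^2 - 0.96z^3.
Invertibility requires all roots to lie outside the unit circle, i.e. |z| > 1 for every root.
Degree 3: look for a simple real root z0 first, then factor out (1 - z/z0) and solve the remaining quadratic.
Testing z0 = 0.5: P(0.5) = 1 + (-0.57)(0.5) + (-2.38)(0.5)^2 + (-0.96)(0.5)^3
  = 1 + (-0.285) + (-0.595) + (-0.12) = 0.  So z_0 = 0.5 is a root, |z_0| = 0.5.
Divide out the factor (1 - 2 z) = (1 - z/z0) (since 1/z0 = 2):
  P(z) = (1 - 2 z)(1 + (1.43) z + (0.48) z^2)
  [check: z-coef 1.43 - (2) = -0.57; z^2-coef 0.48 - (2)(1.43) = -2.38; z^3-coef -(2)(0.48) = -0.96.]
Remaining roots from the quadratic factor 1 + (1.43) z + (0.48) z^2:
  Set 1 + (1.43) z + (0.48) z^2 = 0, i.e. a z^2 + b z + c = 0 with a = 0.48, b = 1.43, c = 1.
  Discriminant D = b^2 - 4ac = (1.43)^2 - 4*(0.48)*1 = 2.0449 - (1.92) = 0.1249.
  D >= 0, so the roots are real: z = (-b +/- sqrt(D)) / (2a) = (-1.43 +/- 0.353412) / (0.96).
    z_1 = (-1.43 + 0.353412) / (0.96) = -1.1214,   |z_1| = 1.1214.
    z_2 = (-1.43 - 0.353412) / (0.96) = -1.8577,   |z_2| = 1.8577.
Moduli of all roots: 0.5000, 1.1214, 1.8577.
All moduli strictly greater than 1? No.
Verdict: Not invertible.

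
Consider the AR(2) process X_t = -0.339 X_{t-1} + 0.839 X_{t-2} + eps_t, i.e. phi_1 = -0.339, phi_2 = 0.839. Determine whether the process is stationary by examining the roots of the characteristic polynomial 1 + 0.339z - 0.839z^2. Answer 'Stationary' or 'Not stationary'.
\text{Not stationary}

The AR(p) characteristic polynomial is P(z) = 1 + 0.339z - 0.839z^2.
Stationarity requires all roots to lie outside the unit circle, i.e. |z| > 1 for every root.
Set 1 + (0.339) z + (-0.839) z^2 = 0, i.e. a z^2 + b z + c = 0 with a = -0.839, b = 0.339, c = 1.
Discriminant D = b^2 - 4ac = (0.339)^2 - 4*(-0.839)*1 = 0.114921 - (-3.356) = 3.470921.
D >= 0, so the roots are real: z = (-b +/- sqrt(D)) / (2a) = (-0.339 +/- 1.863041) / (-1.678).
  z_1 = (-0.339 + 1.863041) / (-1.678) = -0.9082,   |z_1| = 0.9082.
  z_2 = (-0.339 - 1.863041) / (-1.678) = 1.3123,   |z_2| = 1.3123.
Moduli of all roots: 0.9082, 1.3123.
All moduli strictly greater than 1? No.
Verdict: Not stationary.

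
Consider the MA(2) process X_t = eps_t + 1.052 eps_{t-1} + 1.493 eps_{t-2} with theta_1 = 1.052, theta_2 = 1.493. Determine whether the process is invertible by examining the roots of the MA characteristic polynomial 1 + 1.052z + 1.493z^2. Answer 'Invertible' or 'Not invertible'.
\text{Not invertible}

The MA(q) characteristic polynomial is P(z) = 1 + 1.052z + 1.493z^2.
Invertibility requires all roots to lie outside the unit circle, i.e. |z| > 1 for every root.
Set 1 + (1.052) z + (1.493) z^2 = 0, i.e. a z^2 + b z + c = 0 with a = 1.493, b = 1.052, c = 1.
Discriminant D = b^2 - 4ac = (1.052)^2 - 4*(1.493)*1 = 1.106704 - (5.972) = -4.865296.
D < 0, so the roots are the complex-conjugate pair z = (-b +/- i sqrt(-D)) / (2a) = -0.3523 +/- 0.7387i.
For a conjugate pair |z|^2 = z * conj(z) = (product of roots) = c/a = 1/(1.493) = 0.669792, so |z| = sqrt(0.669792) = 0.8184 for both roots.
Moduli of all roots: 0.8184, 0.8184.
All moduli strictly greater than 1? No.
Verdict: Not invertible.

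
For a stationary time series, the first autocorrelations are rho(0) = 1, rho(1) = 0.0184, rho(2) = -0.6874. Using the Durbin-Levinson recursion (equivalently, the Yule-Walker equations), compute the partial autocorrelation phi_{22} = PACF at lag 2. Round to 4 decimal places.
\phi_{22} = -0.6880

The PACF at lag k is phi_{kk}, the last component of the solution
to the Yule-Walker system G_k phi = r_k where
  (G_k)_{ij} = rho(|i - j|), (r_k)_i = rho(i), i,j = 1..k.
Equivalently, Durbin-Levinson gives phi_{kk} iteratively:
  phi_{11} = rho(1)
  phi_{kk} = [rho(k) - sum_{j=1..k-1} phi_{k-1,j} rho(k-j)]
            / [1 - sum_{j=1..k-1} phi_{k-1,j} rho(j)],
  phi_{k,j} = phi_{k-1,j} - phi_{kk} phi_{k-1,k-j},  j = 1..k-1.
Step k = 1:
  phi_11 = rho(1) = 0.0184.
Step k = 2:
  phi_22 = [rho(2) - phi_11 rho(1)] / [1 - phi_11 rho(1)] = [-0.6874 - (0.0184)(0.0184)] / [1 - (0.0184)(0.0184)]
         = -0.68773856 / 0.99966144 = -0.688.
Therefore phi_{22} = -0.6880.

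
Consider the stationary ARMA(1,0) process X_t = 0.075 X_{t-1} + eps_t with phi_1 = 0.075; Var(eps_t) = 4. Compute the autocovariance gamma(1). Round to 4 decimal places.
\gamma(1) = 0.3017

Multiply the model equation by X_{t-k} and take expectations. With theta_0 = psi_0 = 1 and psi_j the MA(infinity) weights, this gives
  gamma(k) - sum_i phi_i gamma(k-i) = c_k,
  c_k = sigma^2 * sum_{j=k..q} theta_j psi_{j-k}   (c_k = 0 for k > q),
using gamma(-m) = gamma(m).
Pure AR (q = 0): c_0 = sigma^2 = 4, c_k = 0 for k >= 1.
Equations for k = 0 and k = 1 (AR order 1):
  gamma(0) = phi_1 gamma(1) + c_0
  gamma(1) = phi_1 gamma(0) + c_1
Substituting the second into the first: gamma(0) (1 - phi_1^2) = c_0 + phi_1 c_1, so
  gamma(0) = c_0 / (1 - phi_1^2) = 4 / (1 - (0.075)^2) = 4 / 0.994375 = 4.022627.
  gamma(1) = phi_1 gamma(0) = (0.075)(4.022627) = 0.301697.
Therefore gamma(1) = 0.3017 (to 4 decimal places).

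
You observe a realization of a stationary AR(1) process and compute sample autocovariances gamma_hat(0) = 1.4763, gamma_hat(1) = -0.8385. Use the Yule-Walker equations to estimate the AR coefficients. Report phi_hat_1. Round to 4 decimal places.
\hat\phi_{1} = -0.5680

The Yule-Walker equations for an AR(p) process read, in matrix form,
  Gamma_p phi = r_p,   with   (Gamma_p)_{ij} = gamma(|i - j|),
                       (r_p)_i = gamma(i),   i,j = 1..p.
Substitute the sample gammas (Toeplitz matrix and right-hand side of size 1):
  Gamma_p = [[1.4763]]
  r_p     = [-0.8385]
With p = 1 this is the single equation gamma(0) phi_1 = gamma(1):
  phi_hat_1 = gamma(1) / gamma(0) = -0.8385 / 1.4763 = -0.5680.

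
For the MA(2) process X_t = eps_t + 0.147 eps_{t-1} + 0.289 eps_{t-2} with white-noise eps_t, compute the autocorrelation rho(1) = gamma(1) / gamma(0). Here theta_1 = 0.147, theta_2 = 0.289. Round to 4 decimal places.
\rho(1) = 0.1715

For an MA(q) process with theta_0 = 1, the autocovariance is
  gamma(k) = sigma^2 * sum_{i=0..q-k} theta_i * theta_{i+k},
and rho(k) = gamma(k) / gamma(0). Sigma^2 cancels.
  numerator   = (1)*(0.147) + (0.147)*(0.289) = 0.189483.
  denominator = (1)^2 + (0.147)^2 + (0.289)^2 = 1.10513.
  rho(1) = 0.189483 / 1.10513 = 0.1715.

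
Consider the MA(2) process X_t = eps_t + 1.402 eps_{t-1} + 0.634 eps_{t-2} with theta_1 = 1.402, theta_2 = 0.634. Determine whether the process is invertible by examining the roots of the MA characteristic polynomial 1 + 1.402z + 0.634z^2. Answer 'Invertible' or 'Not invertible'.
\text{Invertible}

The MA(q) characteristic polynomial is P(z) = 1 + 1.402z + 0.634z^2.
Invertibility requires all roots to lie outside the unit circle, i.e. |z| > 1 for every root.
Set 1 + (1.402) z + (0.634) z^2 = 0, i.e. a z^2 + b z + c = 0 with a = 0.634, b = 1.402, c = 1.
Discriminant D = b^2 - 4ac = (1.402)^2 - 4*(0.634)*1 = 1.965604 - (2.536) = -0.570396.
D < 0, so the roots are the complex-conjugate pair z = (-b +/- i sqrt(-D)) / (2a) = -1.1057 +/- 0.5956i.
For a conjugate pair |z|^2 = z * conj(z) = (product of roots) = c/a = 1/(0.634) = 1.577287, so |z| = sqrt(1.577287) = 1.2559 for both roots.
Moduli of all roots: 1.2559, 1.2559.
All moduli strictly greater than 1? Yes.
Verdict: Invertible.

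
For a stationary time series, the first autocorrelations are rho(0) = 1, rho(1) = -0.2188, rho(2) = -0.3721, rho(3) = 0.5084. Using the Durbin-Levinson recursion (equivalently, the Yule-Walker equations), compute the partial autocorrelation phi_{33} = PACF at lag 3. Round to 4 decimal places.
\phi_{33} = 0.3841

The PACF at lag k is phi_{kk}, the last component of the solution
to the Yule-Walker system G_k phi = r_k where
  (G_k)_{ij} = rho(|i - j|), (r_k)_i = rho(i), i,j = 1..k.
Equivalently, Durbin-Levinson gives phi_{kk} iteratively:
  phi_{11} = rho(1)
  phi_{kk} = [rho(k) - sum_{j=1..k-1} phi_{k-1,j} rho(k-j)]
            / [1 - sum_{j=1..k-1} phi_{k-1,j} rho(j)],
  phi_{k,j} = phi_{k-1,j} - phi_{kk} phi_{k-1,k-j},  j = 1..k-1.
Step k = 1:
  phi_11 = rho(1) = -0.2188.
Step k = 2:
  phi_22 = [rho(2) - phi_11 rho(1)] / [1 - phi_11 rho(1)] = [-0.3721 - (-0.2188)(-0.2188)] / [1 - (-0.2188)(-0.2188)]
         = -0.41997344 / 0.95212656 = -0.44109.
  Update: phi_21 = phi_11 - phi_22 phi_11 = -0.2188 - (-0.44109)(-0.2188) = -0.31531.
Step k = 3:
  phi_33 = [rho(3) - phi_21 rho(2) - phi_22 rho(1)] / [1 - phi_21 rho(1) - phi_22 rho(2)]
    numerator   = 0.5084 - (-0.31531)(-0.3721) - (-0.44109)(-0.2188) = 0.29456249
    denominator = 1 - (-0.31531)(-0.2188) - (-0.44109)(-0.3721) = 0.7668805
  phi_33 = 0.29456249 / 0.7668805 = 0.3841.
Therefore phi_{33} = 0.3841.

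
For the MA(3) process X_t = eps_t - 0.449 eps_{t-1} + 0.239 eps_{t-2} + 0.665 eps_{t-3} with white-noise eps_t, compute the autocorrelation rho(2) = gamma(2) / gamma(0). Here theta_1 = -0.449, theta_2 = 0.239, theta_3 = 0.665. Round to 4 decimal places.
\rho(2) = -0.0350

For an MA(q) process with theta_0 = 1, the autocovariance is
  gamma(k) = sigma^2 * sum_{i=0..q-k} theta_i * theta_{i+k},
and rho(k) = gamma(k) / gamma(0). Sigma^2 cancels.
  numerator   = (1)*(0.239) + (-0.449)*(0.665) = -0.059585.
  denominator = (1)^2 + (-0.449)^2 + (0.239)^2 + (0.665)^2 = 1.700947.
  rho(2) = -0.059585 / 1.700947 = -0.0350.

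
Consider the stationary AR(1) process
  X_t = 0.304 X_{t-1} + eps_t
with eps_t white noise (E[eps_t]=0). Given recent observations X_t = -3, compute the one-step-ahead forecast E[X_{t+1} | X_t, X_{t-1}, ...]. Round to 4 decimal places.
E[X_{t+1} \mid \mathcal F_t] = -0.9120

For an AR(p) model X_t = c + sum_i phi_i X_{t-i} + eps_t, the
one-step-ahead conditional mean is
  E[X_{t+1} | X_t, ...] = c + sum_i phi_i X_{t+1-i}.
Substitute known values:
  E[X_{t+1} | ...] = (0.304) * (-3)
                   = -0.9120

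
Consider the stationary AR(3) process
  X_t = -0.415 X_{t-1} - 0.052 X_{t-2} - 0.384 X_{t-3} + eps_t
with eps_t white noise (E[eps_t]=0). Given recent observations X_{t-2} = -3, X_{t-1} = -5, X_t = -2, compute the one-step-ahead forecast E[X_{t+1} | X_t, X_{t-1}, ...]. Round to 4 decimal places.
E[X_{t+1} \mid \mathcal F_t] = 2.2420

For an AR(p) model X_t = c + sum_i phi_i X_{t-i} + eps_t, the
one-step-ahead conditional mean is
  E[X_{t+1} | X_t, ...] = c + sum_i phi_i X_{t+1-i}.
Substitute known values:
  E[X_{t+1} | ...] = (-0.415) * (-2) + (-0.052) * (-5) + (-0.384) * (-3)
                   = 2.2420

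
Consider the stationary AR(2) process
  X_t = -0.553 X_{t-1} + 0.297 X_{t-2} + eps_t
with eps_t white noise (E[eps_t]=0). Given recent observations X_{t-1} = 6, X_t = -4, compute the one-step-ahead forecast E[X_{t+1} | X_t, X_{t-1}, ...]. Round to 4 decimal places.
E[X_{t+1} \mid \mathcal F_t] = 3.9940

For an AR(p) model X_t = c + sum_i phi_i X_{t-i} + eps_t, the
one-step-ahead conditional mean is
  E[X_{t+1} | X_t, ...] = c + sum_i phi_i X_{t+1-i}.
Substitute known values:
  E[X_{t+1} | ...] = (-0.553) * (-4) + (0.297) * (6)
                   = 3.9940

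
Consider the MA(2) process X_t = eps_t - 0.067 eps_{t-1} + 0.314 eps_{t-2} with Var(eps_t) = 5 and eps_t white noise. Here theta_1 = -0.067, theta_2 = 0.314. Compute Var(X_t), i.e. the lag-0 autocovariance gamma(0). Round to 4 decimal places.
\gamma(0) = 5.5154

For an MA(q) process X_t = eps_t + sum_i theta_i eps_{t-i} with
Var(eps_t) = sigma^2, the variance is
  gamma(0) = sigma^2 * (1 + sum_i theta_i^2).
  sum_i theta_i^2 = (-0.067)^2 + (0.314)^2 = 0.004489 + 0.098596 = 0.103085.
  gamma(0) = 5 * (1 + 0.103085) = 5 * 1.103085 = 5.515425, which rounds to 5.5154.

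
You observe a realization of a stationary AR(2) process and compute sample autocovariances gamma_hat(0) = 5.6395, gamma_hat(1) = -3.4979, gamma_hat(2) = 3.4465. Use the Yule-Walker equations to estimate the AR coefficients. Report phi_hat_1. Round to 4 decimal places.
\hat\phi_{1} = -0.3920

The Yule-Walker equations for an AR(p) process read, in matrix form,
  Gamma_p phi = r_p,   with   (Gamma_p)_{ij} = gamma(|i - j|),
                       (r_p)_i = gamma(i),   i,j = 1..p.
Substitute the sample gammas (Toeplitz matrix and right-hand side of size 2):
  Gamma_p = [[5.6395, -3.4979], [-3.4979, 5.6395]]
  r_p     = [-3.4979, 3.4465]
Written out:
  5.6395 phi_1 - 3.4979 phi_2 = -3.4979
  -3.4979 phi_1 + 5.6395 phi_2 = 3.4465
Solve by Cramer's rule:
  det = gamma(0)^2 - gamma(1)^2 = (5.6395)^2 - (-3.4979)^2 = 31.80396025 - 12.23530441 = 19.56865584
  phi_hat_1 = [gamma(1) gamma(0) - gamma(1) gamma(2)] / det = [(-3.4979)(5.6395) - (-3.4979)(3.4465)] / 19.56865584 = -7.6708947 / 19.56865584 = -0.392
  phi_hat_2 = [gamma(0) gamma(2) - gamma(1)^2] / det = [(5.6395)(3.4465) - (-3.4979)^2] / 19.56865584 = 7.20123234 / 19.56865584 = 0.368
So phi_hat = [-0.3920, 0.3680].
Therefore phi_hat_1 = -0.3920.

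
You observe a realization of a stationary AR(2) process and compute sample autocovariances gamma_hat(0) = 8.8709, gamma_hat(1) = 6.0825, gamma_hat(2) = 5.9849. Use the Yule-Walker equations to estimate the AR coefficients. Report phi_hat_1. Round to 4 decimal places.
\hat\phi_{1} = 0.4210

The Yule-Walker equations for an AR(p) process read, in matrix form,
  Gamma_p phi = r_p,   with   (Gamma_p)_{ij} = gamma(|i - j|),
                       (r_p)_i = gamma(i),   i,j = 1..p.
Substitute the sample gammas (Toeplitz matrix and right-hand side of size 2):
  Gamma_p = [[8.8709, 6.0825], [6.0825, 8.8709]]
  r_p     = [6.0825, 5.9849]
Written out:
  8.8709 phi_1 + 6.0825 phi_2 = 6.0825
  6.0825 phi_1 + 8.8709 phi_2 = 5.9849
Solve by Cramer's rule:
  det = gamma(0)^2 - gamma(1)^2 = (8.8709)^2 - (6.0825)^2 = 78.69286681 - 36.99680625 = 41.69606056
  phi_hat_1 = [gamma(1) gamma(0) - gamma(1) gamma(2)] / det = [(6.0825)(8.8709) - (6.0825)(5.9849)] / 41.69606056 = 17.554095 / 41.69606056 = 0.421
  phi_hat_2 = [gamma(0) gamma(2) - gamma(1)^2] / det = [(8.8709)(5.9849) - (6.0825)^2] / 41.69606056 = 16.09464316 / 41.69606056 = 0.386
So phi_hat = [0.4210, 0.3860].
Therefore phi_hat_1 = 0.4210.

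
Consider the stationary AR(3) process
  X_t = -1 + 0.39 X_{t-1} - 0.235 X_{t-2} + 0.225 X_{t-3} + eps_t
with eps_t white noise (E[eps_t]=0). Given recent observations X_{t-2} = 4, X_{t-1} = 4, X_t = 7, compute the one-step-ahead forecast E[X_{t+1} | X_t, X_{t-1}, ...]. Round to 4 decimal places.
E[X_{t+1} \mid \mathcal F_t] = 1.6900

For an AR(p) model X_t = c + sum_i phi_i X_{t-i} + eps_t, the
one-step-ahead conditional mean is
  E[X_{t+1} | X_t, ...] = c + sum_i phi_i X_{t+1-i}.
Substitute known values:
  E[X_{t+1} | ...] = -1 + (0.39) * (7) + (-0.235) * (4) + (0.225) * (4)
                   = 1.6900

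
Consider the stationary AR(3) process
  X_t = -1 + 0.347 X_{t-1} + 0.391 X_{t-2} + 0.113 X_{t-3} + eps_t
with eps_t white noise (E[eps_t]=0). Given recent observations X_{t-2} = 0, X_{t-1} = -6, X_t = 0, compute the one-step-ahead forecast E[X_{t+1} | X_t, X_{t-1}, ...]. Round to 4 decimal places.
E[X_{t+1} \mid \mathcal F_t] = -3.3460

For an AR(p) model X_t = c + sum_i phi_i X_{t-i} + eps_t, the
one-step-ahead conditional mean is
  E[X_{t+1} | X_t, ...] = c + sum_i phi_i X_{t+1-i}.
Substitute known values:
  E[X_{t+1} | ...] = -1 + (0.347) * (0) + (0.391) * (-6) + (0.113) * (0)
                   = -3.3460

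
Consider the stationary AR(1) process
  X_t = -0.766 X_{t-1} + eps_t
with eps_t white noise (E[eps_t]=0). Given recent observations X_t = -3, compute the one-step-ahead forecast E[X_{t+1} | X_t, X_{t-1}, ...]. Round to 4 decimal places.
E[X_{t+1} \mid \mathcal F_t] = 2.2980

For an AR(p) model X_t = c + sum_i phi_i X_{t-i} + eps_t, the
one-step-ahead conditional mean is
  E[X_{t+1} | X_t, ...] = c + sum_i phi_i X_{t+1-i}.
Substitute known values:
  E[X_{t+1} | ...] = (-0.766) * (-3)
                   = 2.2980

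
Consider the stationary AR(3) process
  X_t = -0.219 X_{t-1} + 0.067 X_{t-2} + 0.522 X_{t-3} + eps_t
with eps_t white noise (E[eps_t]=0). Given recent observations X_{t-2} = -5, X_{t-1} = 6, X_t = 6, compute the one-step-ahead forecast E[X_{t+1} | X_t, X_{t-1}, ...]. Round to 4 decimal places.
E[X_{t+1} \mid \mathcal F_t] = -3.5220

For an AR(p) model X_t = c + sum_i phi_i X_{t-i} + eps_t, the
one-step-ahead conditional mean is
  E[X_{t+1} | X_t, ...] = c + sum_i phi_i X_{t+1-i}.
Substitute known values:
  E[X_{t+1} | ...] = (-0.219) * (6) + (0.067) * (6) + (0.522) * (-5)
                   = -3.5220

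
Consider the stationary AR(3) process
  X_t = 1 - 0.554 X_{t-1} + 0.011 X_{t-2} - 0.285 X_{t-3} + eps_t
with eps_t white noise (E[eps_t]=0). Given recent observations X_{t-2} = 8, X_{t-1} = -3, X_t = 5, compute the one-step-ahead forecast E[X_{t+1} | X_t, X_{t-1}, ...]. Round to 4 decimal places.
E[X_{t+1} \mid \mathcal F_t] = -4.0830

For an AR(p) model X_t = c + sum_i phi_i X_{t-i} + eps_t, the
one-step-ahead conditional mean is
  E[X_{t+1} | X_t, ...] = c + sum_i phi_i X_{t+1-i}.
Substitute known values:
  E[X_{t+1} | ...] = 1 + (-0.554) * (5) + (0.011) * (-3) + (-0.285) * (8)
                   = -4.0830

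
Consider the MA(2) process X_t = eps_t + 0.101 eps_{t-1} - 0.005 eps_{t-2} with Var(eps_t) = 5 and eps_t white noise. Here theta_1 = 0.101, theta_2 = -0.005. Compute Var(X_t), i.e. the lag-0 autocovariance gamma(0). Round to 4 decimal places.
\gamma(0) = 5.0511

For an MA(q) process X_t = eps_t + sum_i theta_i eps_{t-i} with
Var(eps_t) = sigma^2, the variance is
  gamma(0) = sigma^2 * (1 + sum_i theta_i^2).
  sum_i theta_i^2 = (0.101)^2 + (-0.005)^2 = 0.010201 + 0.000025 = 0.010226.
  gamma(0) = 5 * (1 + 0.010226) = 5 * 1.010226 = 5.05113, which rounds to 5.0511.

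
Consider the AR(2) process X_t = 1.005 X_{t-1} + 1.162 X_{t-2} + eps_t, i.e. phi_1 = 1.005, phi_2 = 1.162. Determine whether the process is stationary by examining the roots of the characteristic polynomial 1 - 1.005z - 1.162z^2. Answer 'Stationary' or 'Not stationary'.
\text{Not stationary}

The AR(p) characteristic polynomial is P(z) = 1 - 1.005z - 1.162z^2.
Stationarity requires all roots to lie outside the unit circle, i.e. |z| > 1 for every root.
Set 1 + (-1.005) z + (-1.162) z^2 = 0, i.e. a z^2 + b z + c = 0 with a = -1.162, b = -1.005, c = 1.
Discriminant D = b^2 - 4ac = (-1.005)^2 - 4*(-1.162)*1 = 1.010025 - (-4.648) = 5.658025.
D >= 0, so the roots are real: z = (-b +/- sqrt(D)) / (2a) = (1.005 +/- 2.37866) / (-2.324).
  z_1 = (1.005 + 2.37866) / (-2.324) = -1.456,   |z_1| = 1.456.
  z_2 = (1.005 - 2.37866) / (-2.324) = 0.5911,   |z_2| = 0.5911.
Moduli of all roots: 1.4560, 0.5911.
All moduli strictly greater than 1? No.
Verdict: Not stationary.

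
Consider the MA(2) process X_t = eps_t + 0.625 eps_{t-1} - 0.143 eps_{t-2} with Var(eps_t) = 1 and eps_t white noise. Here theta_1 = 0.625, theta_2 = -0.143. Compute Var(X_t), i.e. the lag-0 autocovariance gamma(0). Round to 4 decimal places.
\gamma(0) = 1.4111

For an MA(q) process X_t = eps_t + sum_i theta_i eps_{t-i} with
Var(eps_t) = sigma^2, the variance is
  gamma(0) = sigma^2 * (1 + sum_i theta_i^2).
  sum_i theta_i^2 = (0.625)^2 + (-0.143)^2 = 0.390625 + 0.020449 = 0.411074.
  gamma(0) = 1 * (1 + 0.411074) = 1 * 1.411074 = 1.411074, which rounds to 1.4111.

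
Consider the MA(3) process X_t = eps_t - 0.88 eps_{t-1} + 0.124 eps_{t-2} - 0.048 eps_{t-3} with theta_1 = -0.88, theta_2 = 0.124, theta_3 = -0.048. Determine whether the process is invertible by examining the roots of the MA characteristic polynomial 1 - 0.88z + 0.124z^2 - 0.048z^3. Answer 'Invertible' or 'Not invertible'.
\text{Invertible}

The MA(q) characteristic polynomial is P(z) = 1 - 0.88z + 0.124z^2 - 0.048z^3.
Invertibility requires all roots to lie outside the unit circle, i.e. |z| > 1 for every root.
Degree 3: look for a simple real root z0 first, then factor out (1 - z/z0) and solve the remaining quadratic.
Testing z0 = 1.25: P(1.25) = 1 + (-0.88)(1.25) + (0.124)(1.25)^2 + (-0.048)(1.25)^3
  = 1 + (-1.1) + (0.19375) + (-0.09375) = 0.  So z_0 = 1.25 is a root, |z_0| = 1.25.
Divide out the factor (1 - 0.8 z) = (1 - z/z0) (since 1/z0 = 0.8):
  P(z) = (1 - 0.8 z)(1 + (-0.08) z + (0.06) z^2)
  [check: z-coef -0.08 - (0.8) = -0.88; z^2-coef 0.06 - (0.8)(-0.08) = 0.124; z^3-coef -(0.8)(0.06) = -0.048.]
Remaining roots from the quadratic factor 1 + (-0.08) z + (0.06) z^2:
  Set 1 + (-0.08) z + (0.06) z^2 = 0, i.e. a z^2 + b z + c = 0 with a = 0.06, b = -0.08, c = 1.
  Discriminant D = b^2 - 4ac = (-0.08)^2 - 4*(0.06)*1 = 0.0064 - (0.24) = -0.2336.
  D < 0, so the roots are the complex-conjugate pair z = (-b +/- i sqrt(-D)) / (2a) = 0.6667 +/- 4.0277i.
  For a conjugate pair |z|^2 = z * conj(z) = (product of roots) = c/a = 1/(0.06) = 16.666667, so |z| = sqrt(16.666667) = 4.0825 for both roots.
Moduli of all roots: 1.2500, 4.0825, 4.0825.
All moduli strictly greater than 1? Yes.
Verdict: Invertible.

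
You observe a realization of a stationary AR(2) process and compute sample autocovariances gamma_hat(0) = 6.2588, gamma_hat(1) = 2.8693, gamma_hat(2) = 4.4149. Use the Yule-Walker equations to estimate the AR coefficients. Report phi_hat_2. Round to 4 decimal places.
\hat\phi_{2} = 0.6270

The Yule-Walker equations for an AR(p) process read, in matrix form,
  Gamma_p phi = r_p,   with   (Gamma_p)_{ij} = gamma(|i - j|),
                       (r_p)_i = gamma(i),   i,j = 1..p.
Substitute the sample gammas (Toeplitz matrix and right-hand side of size 2):
  Gamma_p = [[6.2588, 2.8693], [2.8693, 6.2588]]
  r_p     = [2.8693, 4.4149]
Written out:
  6.2588 phi_1 + 2.8693 phi_2 = 2.8693
  2.8693 phi_1 + 6.2588 phi_2 = 4.4149
Solve by Cramer's rule:
  det = gamma(0)^2 - gamma(1)^2 = (6.2588)^2 - (2.8693)^2 = 39.17257744 - 8.23288249 = 30.93969495
  phi_hat_1 = [gamma(1) gamma(0) - gamma(1) gamma(2)] / det = [(2.8693)(6.2588) - (2.8693)(4.4149)] / 30.93969495 = 5.29070227 / 30.93969495 = 0.171
  phi_hat_2 = [gamma(0) gamma(2) - gamma(1)^2] / det = [(6.2588)(4.4149) - (2.8693)^2] / 30.93969495 = 19.39909363 / 30.93969495 = 0.627
So phi_hat = [0.1710, 0.6270].
Therefore phi_hat_2 = 0.6270.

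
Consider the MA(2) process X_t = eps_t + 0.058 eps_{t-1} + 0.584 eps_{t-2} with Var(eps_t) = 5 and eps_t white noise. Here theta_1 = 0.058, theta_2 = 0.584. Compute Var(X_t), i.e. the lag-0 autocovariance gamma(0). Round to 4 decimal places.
\gamma(0) = 6.7221

For an MA(q) process X_t = eps_t + sum_i theta_i eps_{t-i} with
Var(eps_t) = sigma^2, the variance is
  gamma(0) = sigma^2 * (1 + sum_i theta_i^2).
  sum_i theta_i^2 = (0.058)^2 + (0.584)^2 = 0.003364 + 0.341056 = 0.34442.
  gamma(0) = 5 * (1 + 0.34442) = 5 * 1.34442 = 6.7221.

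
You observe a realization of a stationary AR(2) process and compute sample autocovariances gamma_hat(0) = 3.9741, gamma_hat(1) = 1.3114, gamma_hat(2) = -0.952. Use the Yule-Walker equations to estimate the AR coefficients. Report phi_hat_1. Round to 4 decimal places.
\hat\phi_{1} = 0.4590

The Yule-Walker equations for an AR(p) process read, in matrix form,
  Gamma_p phi = r_p,   with   (Gamma_p)_{ij} = gamma(|i - j|),
                       (r_p)_i = gamma(i),   i,j = 1..p.
Substitute the sample gammas (Toeplitz matrix and right-hand side of size 2):
  Gamma_p = [[3.9741, 1.3114], [1.3114, 3.9741]]
  r_p     = [1.3114, -0.952]
Written out:
  3.9741 phi_1 + 1.3114 phi_2 = 1.3114
  1.3114 phi_1 + 3.9741 phi_2 = -0.952
Solve by Cramer's rule:
  det = gamma(0)^2 - gamma(1)^2 = (3.9741)^2 - (1.3114)^2 = 15.79347081 - 1.71976996 = 14.07370085
  phi_hat_1 = [gamma(1) gamma(0) - gamma(1) gamma(2)] / det = [(1.3114)(3.9741) - (1.3114)(-0.952)] / 14.07370085 = 6.46008754 / 14.07370085 = 0.459
  phi_hat_2 = [gamma(0) gamma(2) - gamma(1)^2] / det = [(3.9741)(-0.952) - (1.3114)^2] / 14.07370085 = -5.50311316 / 14.07370085 = -0.391
So phi_hat = [0.4590, -0.3910].
Therefore phi_hat_1 = 0.4590.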